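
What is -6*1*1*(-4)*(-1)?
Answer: -24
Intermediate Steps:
-6*1*1*(-4)*(-1) = -6*(-4)*(-1) = 24*(-1) = -24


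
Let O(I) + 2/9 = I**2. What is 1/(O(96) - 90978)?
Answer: -9/735860 ≈ -1.2231e-5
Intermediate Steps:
O(I) = -2/9 + I**2
1/(O(96) - 90978) = 1/((-2/9 + 96**2) - 90978) = 1/((-2/9 + 9216) - 90978) = 1/(82942/9 - 90978) = 1/(-735860/9) = -9/735860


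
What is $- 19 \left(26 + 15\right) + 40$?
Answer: $-739$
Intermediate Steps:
$- 19 \left(26 + 15\right) + 40 = \left(-19\right) 41 + 40 = -779 + 40 = -739$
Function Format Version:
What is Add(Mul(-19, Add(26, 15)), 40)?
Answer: -739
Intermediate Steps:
Add(Mul(-19, Add(26, 15)), 40) = Add(Mul(-19, 41), 40) = Add(-779, 40) = -739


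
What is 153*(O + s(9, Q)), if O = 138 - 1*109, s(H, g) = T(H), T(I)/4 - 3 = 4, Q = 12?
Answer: 8721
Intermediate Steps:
T(I) = 28 (T(I) = 12 + 4*4 = 12 + 16 = 28)
s(H, g) = 28
O = 29 (O = 138 - 109 = 29)
153*(O + s(9, Q)) = 153*(29 + 28) = 153*57 = 8721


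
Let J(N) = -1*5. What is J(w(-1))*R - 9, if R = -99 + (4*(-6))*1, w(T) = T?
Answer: 606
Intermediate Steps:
R = -123 (R = -99 - 24*1 = -99 - 24 = -123)
J(N) = -5
J(w(-1))*R - 9 = -5*(-123) - 9 = 615 - 9 = 606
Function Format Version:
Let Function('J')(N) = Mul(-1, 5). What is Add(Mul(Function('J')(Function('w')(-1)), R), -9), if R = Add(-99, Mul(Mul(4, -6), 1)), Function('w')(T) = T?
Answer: 606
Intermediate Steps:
R = -123 (R = Add(-99, Mul(-24, 1)) = Add(-99, -24) = -123)
Function('J')(N) = -5
Add(Mul(Function('J')(Function('w')(-1)), R), -9) = Add(Mul(-5, -123), -9) = Add(615, -9) = 606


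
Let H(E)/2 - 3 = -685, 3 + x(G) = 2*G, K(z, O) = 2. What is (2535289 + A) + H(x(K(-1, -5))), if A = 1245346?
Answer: 3779271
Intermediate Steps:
x(G) = -3 + 2*G
H(E) = -1364 (H(E) = 6 + 2*(-685) = 6 - 1370 = -1364)
(2535289 + A) + H(x(K(-1, -5))) = (2535289 + 1245346) - 1364 = 3780635 - 1364 = 3779271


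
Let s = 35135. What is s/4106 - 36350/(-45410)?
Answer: 174473345/18645346 ≈ 9.3575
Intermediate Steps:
s/4106 - 36350/(-45410) = 35135/4106 - 36350/(-45410) = 35135*(1/4106) - 36350*(-1/45410) = 35135/4106 + 3635/4541 = 174473345/18645346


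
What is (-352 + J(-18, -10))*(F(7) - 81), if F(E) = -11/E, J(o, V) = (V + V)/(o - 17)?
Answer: 1421880/49 ≈ 29018.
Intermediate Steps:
J(o, V) = 2*V/(-17 + o) (J(o, V) = (2*V)/(-17 + o) = 2*V/(-17 + o))
(-352 + J(-18, -10))*(F(7) - 81) = (-352 + 2*(-10)/(-17 - 18))*(-11/7 - 81) = (-352 + 2*(-10)/(-35))*(-11*⅐ - 81) = (-352 + 2*(-10)*(-1/35))*(-11/7 - 81) = (-352 + 4/7)*(-578/7) = -2460/7*(-578/7) = 1421880/49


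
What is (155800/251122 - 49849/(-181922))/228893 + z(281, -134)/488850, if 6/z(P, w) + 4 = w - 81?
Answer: 51331297442849017/13327323602667564322950 ≈ 3.8516e-6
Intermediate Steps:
z(P, w) = 6/(-85 + w) (z(P, w) = 6/(-4 + (w - 81)) = 6/(-4 + (-81 + w)) = 6/(-85 + w))
(155800/251122 - 49849/(-181922))/228893 + z(281, -134)/488850 = (155800/251122 - 49849/(-181922))/228893 + (6/(-85 - 134))/488850 = (155800*(1/251122) - 49849*(-1/181922))*(1/228893) + (6/(-219))*(1/488850) = (77900/125561 + 49849/181922)*(1/228893) + (6*(-1/219))*(1/488850) = (20430814089/22842308242)*(1/228893) - 2/73*1/488850 = 2918687727/746920637205158 - 1/17843025 = 51331297442849017/13327323602667564322950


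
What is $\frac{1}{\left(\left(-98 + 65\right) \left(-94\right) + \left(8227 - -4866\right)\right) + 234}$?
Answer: $\frac{1}{16429} \approx 6.0868 \cdot 10^{-5}$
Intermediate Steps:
$\frac{1}{\left(\left(-98 + 65\right) \left(-94\right) + \left(8227 - -4866\right)\right) + 234} = \frac{1}{\left(\left(-33\right) \left(-94\right) + \left(8227 + 4866\right)\right) + 234} = \frac{1}{\left(3102 + 13093\right) + 234} = \frac{1}{16195 + 234} = \frac{1}{16429}$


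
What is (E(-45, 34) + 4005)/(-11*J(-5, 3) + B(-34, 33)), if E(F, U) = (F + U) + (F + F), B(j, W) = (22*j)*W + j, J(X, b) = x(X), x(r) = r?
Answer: -3904/24663 ≈ -0.15829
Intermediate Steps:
J(X, b) = X
B(j, W) = j + 22*W*j (B(j, W) = 22*W*j + j = j + 22*W*j)
E(F, U) = U + 3*F (E(F, U) = (F + U) + 2*F = U + 3*F)
(E(-45, 34) + 4005)/(-11*J(-5, 3) + B(-34, 33)) = ((34 + 3*(-45)) + 4005)/(-11*(-5) - 34*(1 + 22*33)) = ((34 - 135) + 4005)/(55 - 34*(1 + 726)) = (-101 + 4005)/(55 - 34*727) = 3904/(55 - 24718) = 3904/(-24663) = 3904*(-1/24663) = -3904/24663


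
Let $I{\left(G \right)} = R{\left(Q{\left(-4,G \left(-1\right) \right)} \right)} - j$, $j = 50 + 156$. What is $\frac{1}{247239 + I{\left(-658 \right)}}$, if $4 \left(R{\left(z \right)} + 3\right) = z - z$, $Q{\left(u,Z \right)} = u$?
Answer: $\frac{1}{247030} \approx 4.0481 \cdot 10^{-6}$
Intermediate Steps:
$j = 206$
$R{\left(z \right)} = -3$ ($R{\left(z \right)} = -3 + \frac{z - z}{4} = -3 + \frac{1}{4} \cdot 0 = -3 + 0 = -3$)
$I{\left(G \right)} = -209$ ($I{\left(G \right)} = -3 - 206 = -209$)
$\frac{1}{247239 + I{\left(-658 \right)}} = \frac{1}{247239 - 209} = \frac{1}{247030}$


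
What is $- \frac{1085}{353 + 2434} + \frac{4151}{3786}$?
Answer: $\frac{829003}{1172398} \approx 0.7071$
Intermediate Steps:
$- \frac{1085}{353 + 2434} + \frac{4151}{3786} = - \frac{1085}{2787} + 4151 \cdot \frac{1}{3786} = \left(-1085\right) \frac{1}{2787} + \frac{4151}{3786} = - \frac{1085}{2787} + \frac{4151}{3786} = \frac{829003}{1172398}$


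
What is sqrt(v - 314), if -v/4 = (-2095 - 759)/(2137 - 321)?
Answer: I*sqrt(15856177)/227 ≈ 17.542*I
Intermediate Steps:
v = 1427/227 (v = -4*(-2095 - 759)/(2137 - 321) = -(-11416)/1816 = -4*(-1427/908) = 1427/227 ≈ 6.2863)
sqrt(v - 314) = sqrt(1427/227 - 314) = sqrt(-69851/227) = I*sqrt(15856177)/227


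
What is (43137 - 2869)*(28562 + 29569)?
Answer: 2340819108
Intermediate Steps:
(43137 - 2869)*(28562 + 29569) = 40268*58131 = 2340819108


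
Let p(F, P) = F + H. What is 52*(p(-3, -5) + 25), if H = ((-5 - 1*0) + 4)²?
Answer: 1196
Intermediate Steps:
H = 1 (H = ((-5 + 0) + 4)² = (-5 + 4)² = (-1)² = 1)
p(F, P) = 1 + F (p(F, P) = F + 1 = 1 + F)
52*(p(-3, -5) + 25) = 52*((1 - 3) + 25) = 52*(-2 + 25) = 52*23 = 1196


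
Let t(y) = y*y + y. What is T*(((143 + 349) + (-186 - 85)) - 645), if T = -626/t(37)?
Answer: 132712/703 ≈ 188.78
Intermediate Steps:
t(y) = y + y² (t(y) = y² + y = y + y²)
T = -313/703 (T = -626*1/(37*(1 + 37)) = -626/(37*38) = -626/1406 = -626*1/1406 = -313/703 ≈ -0.44523)
T*(((143 + 349) + (-186 - 85)) - 645) = -313*(((143 + 349) + (-186 - 85)) - 645)/703 = -313*((492 - 271) - 645)/703 = -313*(221 - 645)/703 = -313/703*(-424) = 132712/703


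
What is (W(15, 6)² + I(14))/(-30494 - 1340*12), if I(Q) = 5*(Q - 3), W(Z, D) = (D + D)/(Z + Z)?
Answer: -1379/1164350 ≈ -0.0011844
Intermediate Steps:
W(Z, D) = D/Z (W(Z, D) = (2*D)/((2*Z)) = (2*D)*(1/(2*Z)) = D/Z)
I(Q) = -15 + 5*Q (I(Q) = 5*(-3 + Q) = -15 + 5*Q)
(W(15, 6)² + I(14))/(-30494 - 1340*12) = ((6/15)² + (-15 + 5*14))/(-30494 - 1340*12) = ((6*(1/15))² + (-15 + 70))/(-30494 - 16080) = ((⅖)² + 55)/(-46574) = (4/25 + 55)*(-1/46574) = (1379/25)*(-1/46574) = -1379/1164350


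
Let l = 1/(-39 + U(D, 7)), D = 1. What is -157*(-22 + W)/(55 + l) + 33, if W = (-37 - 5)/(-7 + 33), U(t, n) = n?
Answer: 2296979/22867 ≈ 100.45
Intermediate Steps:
l = -1/32 (l = 1/(-39 + 7) = 1/(-32) = -1/32 ≈ -0.031250)
W = -21/13 (W = -42/26 = -42*1/26 = -21/13 ≈ -1.6154)
-157*(-22 + W)/(55 + l) + 33 = -157*(-22 - 21/13)/(55 - 1/32) + 33 = -(-48199)/(13*1759/32) + 33 = -(-48199)*32/(13*1759) + 33 = -157*(-9824/22867) + 33 = 1542368/22867 + 33 = 2296979/22867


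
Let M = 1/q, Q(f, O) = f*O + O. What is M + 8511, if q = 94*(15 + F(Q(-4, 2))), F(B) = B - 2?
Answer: 5600239/658 ≈ 8511.0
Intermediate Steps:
Q(f, O) = O + O*f (Q(f, O) = O*f + O = O + O*f)
F(B) = -2 + B
q = 658 (q = 94*(15 + (-2 + 2*(1 - 4))) = 94*(15 + (-2 + 2*(-3))) = 94*(15 + (-2 - 6)) = 94*(15 - 8) = 94*7 = 658)
M = 1/658 ≈ 0.0015198
M + 8511 = 1/658 + 8511 = 5600239/658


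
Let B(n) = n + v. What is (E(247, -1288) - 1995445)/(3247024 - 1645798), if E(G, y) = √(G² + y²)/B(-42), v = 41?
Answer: -1995445/1601226 - √1719953/1601226 ≈ -1.2470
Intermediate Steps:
B(n) = 41 + n (B(n) = n + 41 = 41 + n)
E(G, y) = -√(G² + y²) (E(G, y) = √(G² + y²)/(41 - 42) = √(G² + y²)/(-1) = √(G² + y²)*(-1) = -√(G² + y²))
(E(247, -1288) - 1995445)/(3247024 - 1645798) = (-√(247² + (-1288)²) - 1995445)/(3247024 - 1645798) = (-√(61009 + 1658944) - 1995445)/1601226 = (-√1719953 - 1995445)*(1/1601226) = (-1995445 - √1719953)*(1/1601226) = -1995445/1601226 - √1719953/1601226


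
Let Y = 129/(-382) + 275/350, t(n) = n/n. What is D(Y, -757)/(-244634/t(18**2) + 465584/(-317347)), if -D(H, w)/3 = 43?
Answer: 40937763/77634331582 ≈ 0.00052731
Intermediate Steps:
t(n) = 1
Y = 599/1337 (Y = 129*(-1/382) + 275*(1/350) = -129/382 + 11/14 = 599/1337 ≈ 0.44802)
D(H, w) = -129 (D(H, w) = -3*43 = -129)
D(Y, -757)/(-244634/t(18**2) + 465584/(-317347)) = -129/(-244634/1 + 465584/(-317347)) = -129/(-244634*1 + 465584*(-1/317347)) = -129/(-244634 - 465584/317347) = -129/(-77634331582/317347) = -129*(-317347/77634331582) = 40937763/77634331582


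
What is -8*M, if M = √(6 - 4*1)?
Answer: -8*√2 ≈ -11.314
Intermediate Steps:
M = √2 (M = √(6 - 4) = √2 ≈ 1.4142)
-8*M = -8*√2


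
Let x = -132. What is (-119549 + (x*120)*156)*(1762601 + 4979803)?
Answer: -17466797635956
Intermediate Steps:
(-119549 + (x*120)*156)*(1762601 + 4979803) = (-119549 - 132*120*156)*(1762601 + 4979803) = (-119549 - 15840*156)*6742404 = (-119549 - 2471040)*6742404 = -2590589*6742404 = -17466797635956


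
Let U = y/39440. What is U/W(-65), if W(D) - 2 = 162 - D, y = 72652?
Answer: 18163/2257940 ≈ 0.0080441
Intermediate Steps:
U = 18163/9860 (U = 72652/39440 = 72652*(1/39440) = 18163/9860 ≈ 1.8421)
W(D) = 164 - D (W(D) = 2 + (162 - D) = 164 - D)
U/W(-65) = 18163/(9860*(164 - 1*(-65))) = 18163/(9860*(164 + 65)) = (18163/9860)/229 = (18163/9860)*(1/229) = 18163/2257940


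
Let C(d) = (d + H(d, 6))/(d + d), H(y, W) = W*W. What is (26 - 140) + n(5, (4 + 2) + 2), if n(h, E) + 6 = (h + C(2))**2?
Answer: 361/4 ≈ 90.250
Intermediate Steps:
H(y, W) = W**2
C(d) = (36 + d)/(2*d) (C(d) = (d + 6**2)/(d + d) = (d + 36)/((2*d)) = (36 + d)*(1/(2*d)) = (36 + d)/(2*d))
n(h, E) = -6 + (19/2 + h)**2 (n(h, E) = -6 + (h + (1/2)*(36 + 2)/2)**2 = -6 + (h + (1/2)*(1/2)*38)**2 = -6 + (h + 19/2)**2 = -6 + (19/2 + h)**2)
(26 - 140) + n(5, (4 + 2) + 2) = (26 - 140) + (-6 + (19 + 2*5)**2/4) = -114 + (-6 + (19 + 10)**2/4) = -114 + (-6 + (1/4)*29**2) = -114 + (-6 + (1/4)*841) = -114 + (-6 + 841/4) = -114 + 817/4 = 361/4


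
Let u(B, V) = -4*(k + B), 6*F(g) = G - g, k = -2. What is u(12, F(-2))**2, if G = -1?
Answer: 1600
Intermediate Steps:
F(g) = -1/6 - g/6 (F(g) = (-1 - g)/6 = -1/6 - g/6)
u(B, V) = 8 - 4*B (u(B, V) = -4*(-2 + B) = 8 - 4*B)
u(12, F(-2))**2 = (8 - 4*12)**2 = (8 - 48)**2 = (-40)**2 = 1600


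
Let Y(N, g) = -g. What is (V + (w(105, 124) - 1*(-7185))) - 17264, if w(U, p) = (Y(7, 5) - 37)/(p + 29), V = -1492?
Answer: -590135/51 ≈ -11571.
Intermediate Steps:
w(U, p) = -42/(29 + p) (w(U, p) = (-1*5 - 37)/(p + 29) = (-5 - 37)/(29 + p) = -42/(29 + p))
(V + (w(105, 124) - 1*(-7185))) - 17264 = (-1492 + (-42/(29 + 124) - 1*(-7185))) - 17264 = (-1492 + (-42/153 + 7185)) - 17264 = (-1492 + (-42*1/153 + 7185)) - 17264 = (-1492 + (-14/51 + 7185)) - 17264 = (-1492 + 366421/51) - 17264 = 290329/51 - 17264 = -590135/51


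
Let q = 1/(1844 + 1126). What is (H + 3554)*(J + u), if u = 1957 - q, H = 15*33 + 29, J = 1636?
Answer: 21758595151/1485 ≈ 1.4652e+7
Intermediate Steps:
q = 1/2970 ≈ 0.00033670
H = 524 (H = 495 + 29 = 524)
u = 5812289/2970 (u = 1957 - 1*1/2970 = 1957 - 1/2970 = 5812289/2970 ≈ 1957.0)
(H + 3554)*(J + u) = (524 + 3554)*(1636 + 5812289/2970) = 4078*(10671209/2970) = 21758595151/1485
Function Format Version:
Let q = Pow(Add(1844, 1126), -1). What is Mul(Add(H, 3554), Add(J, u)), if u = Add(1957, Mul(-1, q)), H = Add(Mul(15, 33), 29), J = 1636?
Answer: Rational(21758595151, 1485) ≈ 1.4652e+7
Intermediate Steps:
q = Rational(1, 2970) (q = Pow(2970, -1) = Rational(1, 2970) ≈ 0.00033670)
H = 524 (H = Add(495, 29) = 524)
u = Rational(5812289, 2970) (u = Add(1957, Mul(-1, Rational(1, 2970))) = Add(1957, Rational(-1, 2970)) = Rational(5812289, 2970) ≈ 1957.0)
Mul(Add(H, 3554), Add(J, u)) = Mul(Add(524, 3554), Add(1636, Rational(5812289, 2970))) = Mul(4078, Rational(10671209, 2970)) = Rational(21758595151, 1485)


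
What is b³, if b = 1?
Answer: 1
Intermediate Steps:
b³ = 1³ = 1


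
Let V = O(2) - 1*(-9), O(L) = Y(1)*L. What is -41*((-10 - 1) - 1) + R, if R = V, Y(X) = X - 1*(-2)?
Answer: 507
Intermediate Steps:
Y(X) = 2 + X (Y(X) = X + 2 = 2 + X)
O(L) = 3*L (O(L) = (2 + 1)*L = 3*L)
V = 15 (V = 3*2 - 1*(-9) = 6 + 9 = 15)
R = 15
-41*((-10 - 1) - 1) + R = -41*((-10 - 1) - 1) + 15 = -41*(-11 - 1) + 15 = -41*(-12) + 15 = 492 + 15 = 507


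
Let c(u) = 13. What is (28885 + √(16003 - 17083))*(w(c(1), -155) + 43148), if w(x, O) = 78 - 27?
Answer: 1247803115 + 259194*I*√30 ≈ 1.2478e+9 + 1.4197e+6*I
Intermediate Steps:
w(x, O) = 51
(28885 + √(16003 - 17083))*(w(c(1), -155) + 43148) = (28885 + √(16003 - 17083))*(51 + 43148) = (28885 + √(-1080))*43199 = (28885 + 6*I*√30)*43199 = 1247803115 + 259194*I*√30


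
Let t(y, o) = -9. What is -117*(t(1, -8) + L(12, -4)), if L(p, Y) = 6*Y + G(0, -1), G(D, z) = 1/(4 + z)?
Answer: 3822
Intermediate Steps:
L(p, Y) = ⅓ + 6*Y (L(p, Y) = 6*Y + 1/(4 - 1) = 6*Y + 1/3 = 6*Y + ⅓ = ⅓ + 6*Y)
-117*(t(1, -8) + L(12, -4)) = -117*(-9 + (⅓ + 6*(-4))) = -117*(-9 + (⅓ - 24)) = -117*(-9 - 71/3) = -117*(-98/3) = 3822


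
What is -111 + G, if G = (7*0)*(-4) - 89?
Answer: -200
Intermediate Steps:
G = -89 (G = 0*(-4) - 89 = 0 - 89 = -89)
-111 + G = -111 - 89 = -200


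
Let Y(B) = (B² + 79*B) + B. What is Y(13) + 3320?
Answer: 4529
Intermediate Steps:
Y(B) = B² + 80*B
Y(13) + 3320 = 13*(80 + 13) + 3320 = 13*93 + 3320 = 1209 + 3320 = 4529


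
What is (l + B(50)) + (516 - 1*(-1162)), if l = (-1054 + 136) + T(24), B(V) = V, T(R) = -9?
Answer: 801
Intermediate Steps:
l = -927 (l = (-1054 + 136) - 9 = -918 - 9 = -927)
(l + B(50)) + (516 - 1*(-1162)) = (-927 + 50) + (516 - 1*(-1162)) = -877 + (516 + 1162) = -877 + 1678 = 801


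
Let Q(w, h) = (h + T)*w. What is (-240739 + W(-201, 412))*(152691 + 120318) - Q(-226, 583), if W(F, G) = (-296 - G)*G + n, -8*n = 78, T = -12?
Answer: -581448318827/4 ≈ -1.4536e+11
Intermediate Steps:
n = -39/4 (n = -⅛*78 = -39/4 ≈ -9.7500)
W(F, G) = -39/4 + G*(-296 - G) (W(F, G) = (-296 - G)*G - 39/4 = G*(-296 - G) - 39/4 = -39/4 + G*(-296 - G))
Q(w, h) = w*(-12 + h) (Q(w, h) = (h - 12)*w = (-12 + h)*w = w*(-12 + h))
(-240739 + W(-201, 412))*(152691 + 120318) - Q(-226, 583) = (-240739 + (-39/4 - 1*412² - 296*412))*(152691 + 120318) - (-226)*(-12 + 583) = (-240739 + (-39/4 - 1*169744 - 121952))*273009 - (-226)*571 = (-240739 + (-39/4 - 169744 - 121952))*273009 - 1*(-129046) = (-240739 - 1166823/4)*273009 + 129046 = -2129779/4*273009 + 129046 = -581448835011/4 + 129046 = -581448318827/4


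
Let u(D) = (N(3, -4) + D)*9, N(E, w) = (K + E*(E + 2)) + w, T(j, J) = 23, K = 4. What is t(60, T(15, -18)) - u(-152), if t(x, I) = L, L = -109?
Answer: 1124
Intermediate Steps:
N(E, w) = 4 + w + E*(2 + E) (N(E, w) = (4 + E*(E + 2)) + w = (4 + E*(2 + E)) + w = 4 + w + E*(2 + E))
u(D) = 135 + 9*D (u(D) = ((4 - 4 + 3² + 2*3) + D)*9 = ((4 - 4 + 9 + 6) + D)*9 = (15 + D)*9 = 135 + 9*D)
t(x, I) = -109
t(60, T(15, -18)) - u(-152) = -109 - (135 + 9*(-152)) = -109 - (135 - 1368) = -109 - 1*(-1233) = -109 + 1233 = 1124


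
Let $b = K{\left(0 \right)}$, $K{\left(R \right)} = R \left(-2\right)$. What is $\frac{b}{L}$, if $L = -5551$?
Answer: $0$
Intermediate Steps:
$K{\left(R \right)} = - 2 R$
$b = 0$ ($b = \left(-2\right) 0 = 0$)
$\frac{b}{L} = \frac{0}{-5551} = 0 \left(- \frac{1}{5551}\right) = 0$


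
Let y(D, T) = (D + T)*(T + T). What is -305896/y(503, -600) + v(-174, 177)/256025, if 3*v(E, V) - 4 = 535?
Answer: -242103/92150 ≈ -2.6273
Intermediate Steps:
v(E, V) = 539/3 (v(E, V) = 4/3 + (⅓)*535 = 4/3 + 535/3 = 539/3)
y(D, T) = 2*T*(D + T) (y(D, T) = (D + T)*(2*T) = 2*T*(D + T))
-305896/y(503, -600) + v(-174, 177)/256025 = -305896*(-1/(1200*(503 - 600))) + (539/3)/256025 = -305896/(2*(-600)*(-97)) + (539/3)*(1/256025) = -305896/116400 + 1/1425 = -305896*1/116400 + 1/1425 = -38237/14550 + 1/1425 = -242103/92150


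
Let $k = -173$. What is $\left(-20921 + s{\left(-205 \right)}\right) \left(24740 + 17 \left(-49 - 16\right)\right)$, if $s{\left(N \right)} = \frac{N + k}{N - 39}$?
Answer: $- \frac{60320608855}{122} \approx -4.9443 \cdot 10^{8}$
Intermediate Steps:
$s{\left(N \right)} = \frac{-173 + N}{-39 + N}$ ($s{\left(N \right)} = \frac{N - 173}{N - 39} = \frac{-173 + N}{-39 + N}$)
$\left(-20921 + s{\left(-205 \right)}\right) \left(24740 + 17 \left(-49 - 16\right)\right) = \left(-20921 + \frac{-173 - 205}{-39 - 205}\right) \left(24740 + 17 \left(-49 - 16\right)\right) = \left(-20921 + \frac{1}{-244} \left(-378\right)\right) \left(24740 + 17 \left(-65\right)\right) = \left(-20921 - - \frac{189}{122}\right) \left(24740 - 1105\right) = \left(-20921 + \frac{189}{122}\right) 23635 = \left(- \frac{2552173}{122}\right) 23635 = - \frac{60320608855}{122}$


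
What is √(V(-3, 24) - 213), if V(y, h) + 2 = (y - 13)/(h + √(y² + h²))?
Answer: √(-15528 - 1935*√65)/(3*√(8 + √65)) ≈ 14.674*I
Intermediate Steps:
V(y, h) = -2 + (-13 + y)/(h + √(h² + y²)) (V(y, h) = -2 + (y - 13)/(h + √(y² + h²)) = -2 + (-13 + y)/(h + √(h² + y²)))
√(V(-3, 24) - 213) = √((-13 - 3 - 2*24 - 2*√(24² + (-3)²))/(24 + √(24² + (-3)²)) - 213) = √((-13 - 3 - 48 - 2*√(576 + 9))/(24 + √(576 + 9)) - 213) = √((-13 - 3 - 48 - 6*√65)/(24 + √585) - 213) = √((-13 - 3 - 48 - 6*√65)/(24 + 3*√65) - 213) = √((-64 - 6*√65)/(24 + 3*√65) - 213) = √(-213 + (-64 - 6*√65)/(24 + 3*√65))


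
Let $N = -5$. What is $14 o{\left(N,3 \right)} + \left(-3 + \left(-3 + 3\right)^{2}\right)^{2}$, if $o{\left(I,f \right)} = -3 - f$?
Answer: $-75$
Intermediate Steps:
$14 o{\left(N,3 \right)} + \left(-3 + \left(-3 + 3\right)^{2}\right)^{2} = 14 \left(-3 - 3\right) + \left(-3 + \left(-3 + 3\right)^{2}\right)^{2} = 14 \left(-3 - 3\right) + \left(-3 + 0^{2}\right)^{2} = 14 \left(-6\right) + \left(-3 + 0\right)^{2} = -84 + \left(-3\right)^{2} = -84 + 9 = -75$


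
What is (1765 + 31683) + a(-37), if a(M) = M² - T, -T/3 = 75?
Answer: 35042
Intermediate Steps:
T = -225 (T = -3*75 = -225)
a(M) = 225 + M² (a(M) = M² - 1*(-225) = M² + 225 = 225 + M²)
(1765 + 31683) + a(-37) = (1765 + 31683) + (225 + (-37)²) = 33448 + (225 + 1369) = 33448 + 1594 = 35042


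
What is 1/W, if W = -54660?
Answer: -1/54660 ≈ -1.8295e-5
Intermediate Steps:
1/W = 1/(-54660) = -1/54660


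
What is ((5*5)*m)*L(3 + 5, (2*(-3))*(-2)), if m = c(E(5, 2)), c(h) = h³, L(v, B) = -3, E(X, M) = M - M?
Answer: 0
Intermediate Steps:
E(X, M) = 0
m = 0 (m = 0³ = 0)
((5*5)*m)*L(3 + 5, (2*(-3))*(-2)) = ((5*5)*0)*(-3) = (25*0)*(-3) = 0*(-3) = 0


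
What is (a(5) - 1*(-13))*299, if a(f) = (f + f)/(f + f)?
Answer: 4186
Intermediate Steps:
a(f) = 1 (a(f) = (2*f)/((2*f)) = (2*f)*(1/(2*f)) = 1)
(a(5) - 1*(-13))*299 = (1 - 1*(-13))*299 = (1 + 13)*299 = 14*299 = 4186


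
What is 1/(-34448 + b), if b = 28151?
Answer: -1/6297 ≈ -0.00015881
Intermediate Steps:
1/(-34448 + b) = 1/(-34448 + 28151) = 1/(-6297) = -1/6297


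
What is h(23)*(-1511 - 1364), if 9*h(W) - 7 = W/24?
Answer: -549125/216 ≈ -2542.2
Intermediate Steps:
h(W) = 7/9 + W/216 (h(W) = 7/9 + (W/24)/9 = 7/9 + W/216)
h(23)*(-1511 - 1364) = (7/9 + (1/216)*23)*(-1511 - 1364) = (7/9 + 23/216)*(-2875) = (191/216)*(-2875) = -549125/216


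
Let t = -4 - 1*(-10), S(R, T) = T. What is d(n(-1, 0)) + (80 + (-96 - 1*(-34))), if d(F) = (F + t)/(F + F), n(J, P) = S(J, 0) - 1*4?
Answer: 71/4 ≈ 17.750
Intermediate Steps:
n(J, P) = -4 (n(J, P) = 0 - 1*4 = 0 - 4 = -4)
t = 6 (t = -4 + 10 = 6)
d(F) = (6 + F)/(2*F) (d(F) = (F + 6)/(F + F) = (6 + F)/((2*F)) = (6 + F)*(1/(2*F)) = (6 + F)/(2*F))
d(n(-1, 0)) + (80 + (-96 - 1*(-34))) = (½)*(6 - 4)/(-4) + (80 + (-96 - 1*(-34))) = (½)*(-¼)*2 + (80 + (-96 + 34)) = -¼ + (80 - 62) = -¼ + 18 = 71/4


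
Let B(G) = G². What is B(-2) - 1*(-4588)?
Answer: 4592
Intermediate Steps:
B(-2) - 1*(-4588) = (-2)² - 1*(-4588) = 4 + 4588 = 4592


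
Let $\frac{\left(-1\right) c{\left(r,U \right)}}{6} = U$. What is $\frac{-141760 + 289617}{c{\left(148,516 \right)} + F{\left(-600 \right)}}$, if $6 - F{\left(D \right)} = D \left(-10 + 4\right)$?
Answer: $- \frac{147857}{6690} \approx -22.101$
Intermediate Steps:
$c{\left(r,U \right)} = - 6 U$
$F{\left(D \right)} = 6 + 6 D$ ($F{\left(D \right)} = 6 - D \left(-10 + 4\right) = 6 - D \left(-6\right) = 6 - - 6 D = 6 + 6 D$)
$\frac{-141760 + 289617}{c{\left(148,516 \right)} + F{\left(-600 \right)}} = \frac{-141760 + 289617}{\left(-6\right) 516 + \left(6 + 6 \left(-600\right)\right)} = \frac{147857}{-3096 + \left(6 - 3600\right)} = \frac{147857}{-3096 - 3594} = \frac{147857}{-6690} = 147857 \left(- \frac{1}{6690}\right) = - \frac{147857}{6690}$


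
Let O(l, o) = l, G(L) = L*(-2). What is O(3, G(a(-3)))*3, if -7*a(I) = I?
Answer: 9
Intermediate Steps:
a(I) = -I/7
G(L) = -2*L
O(3, G(a(-3)))*3 = 3*3 = 9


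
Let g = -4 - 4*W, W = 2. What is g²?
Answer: 144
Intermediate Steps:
g = -12 (g = -4 - 4*2 = -4 - 8 = -12)
g² = (-12)² = 144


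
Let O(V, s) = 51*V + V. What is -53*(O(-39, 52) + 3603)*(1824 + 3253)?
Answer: -423802575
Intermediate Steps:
O(V, s) = 52*V
-53*(O(-39, 52) + 3603)*(1824 + 3253) = -53*(52*(-39) + 3603)*(1824 + 3253) = -53*(-2028 + 3603)*5077 = -83475*5077 = -53*7996275 = -423802575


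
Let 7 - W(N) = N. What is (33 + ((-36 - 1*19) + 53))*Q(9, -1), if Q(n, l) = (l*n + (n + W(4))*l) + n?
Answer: -372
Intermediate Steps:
W(N) = 7 - N
Q(n, l) = n + l*n + l*(3 + n) (Q(n, l) = (l*n + (n + (7 - 1*4))*l) + n = (l*n + (n + (7 - 4))*l) + n = (l*n + (n + 3)*l) + n = (l*n + (3 + n)*l) + n = (l*n + l*(3 + n)) + n = n + l*n + l*(3 + n))
(33 + ((-36 - 1*19) + 53))*Q(9, -1) = (33 + ((-36 - 1*19) + 53))*(9 + 3*(-1) + 2*(-1)*9) = (33 + ((-36 - 19) + 53))*(9 - 3 - 18) = (33 + (-55 + 53))*(-12) = (33 - 2)*(-12) = 31*(-12) = -372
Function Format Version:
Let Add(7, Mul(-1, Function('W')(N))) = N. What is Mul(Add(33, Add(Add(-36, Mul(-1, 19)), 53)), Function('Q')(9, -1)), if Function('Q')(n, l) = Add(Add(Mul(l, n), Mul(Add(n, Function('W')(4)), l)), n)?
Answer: -372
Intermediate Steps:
Function('W')(N) = Add(7, Mul(-1, N))
Function('Q')(n, l) = Add(n, Mul(l, n), Mul(l, Add(3, n))) (Function('Q')(n, l) = Add(Add(Mul(l, n), Mul(Add(n, Add(7, Mul(-1, 4))), l)), n) = Add(Add(Mul(l, n), Mul(Add(n, Add(7, -4)), l)), n) = Add(Add(Mul(l, n), Mul(Add(n, 3), l)), n) = Add(Add(Mul(l, n), Mul(Add(3, n), l)), n) = Add(Add(Mul(l, n), Mul(l, Add(3, n))), n) = Add(n, Mul(l, n), Mul(l, Add(3, n))))
Mul(Add(33, Add(Add(-36, Mul(-1, 19)), 53)), Function('Q')(9, -1)) = Mul(Add(33, Add(Add(-36, Mul(-1, 19)), 53)), Add(9, Mul(3, -1), Mul(2, -1, 9))) = Mul(Add(33, Add(Add(-36, -19), 53)), Add(9, -3, -18)) = Mul(Add(33, Add(-55, 53)), -12) = Mul(Add(33, -2), -12) = Mul(31, -12) = -372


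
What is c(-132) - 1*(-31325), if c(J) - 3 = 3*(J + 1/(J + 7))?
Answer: 3866497/125 ≈ 30932.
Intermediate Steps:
c(J) = 3 + 3*J + 3/(7 + J) (c(J) = 3 + 3*(J + 1/(J + 7)) = 3 + 3*(J + 1/(7 + J)) = 3 + (3*J + 3/(7 + J)) = 3 + 3*J + 3/(7 + J))
c(-132) - 1*(-31325) = 3*(8 + (-132)² + 8*(-132))/(7 - 132) - 1*(-31325) = 3*(8 + 17424 - 1056)/(-125) + 31325 = 3*(-1/125)*16376 + 31325 = -49128/125 + 31325 = 3866497/125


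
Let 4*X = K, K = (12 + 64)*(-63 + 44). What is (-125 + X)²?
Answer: 236196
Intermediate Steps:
K = -1444 (K = 76*(-19) = -1444)
X = -361 (X = (¼)*(-1444) = -361)
(-125 + X)² = (-125 - 361)² = (-486)² = 236196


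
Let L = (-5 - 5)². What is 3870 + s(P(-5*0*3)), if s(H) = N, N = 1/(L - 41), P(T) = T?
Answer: 228331/59 ≈ 3870.0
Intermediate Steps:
L = 100 (L = (-10)² = 100)
N = 1/59 (N = 1/(100 - 41) = 1/59 ≈ 0.016949)
s(H) = 1/59
3870 + s(P(-5*0*3)) = 3870 + 1/59 = 228331/59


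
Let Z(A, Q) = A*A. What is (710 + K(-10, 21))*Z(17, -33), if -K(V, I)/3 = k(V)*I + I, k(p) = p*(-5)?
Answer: -723367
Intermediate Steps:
Z(A, Q) = A**2
k(p) = -5*p
K(V, I) = -3*I + 15*I*V (K(V, I) = -3*((-5*V)*I + I) = -3*(-5*I*V + I) = -3*(I - 5*I*V) = -3*I + 15*I*V)
(710 + K(-10, 21))*Z(17, -33) = (710 + 3*21*(-1 + 5*(-10)))*17**2 = (710 + 3*21*(-1 - 50))*289 = (710 + 3*21*(-51))*289 = (710 - 3213)*289 = -2503*289 = -723367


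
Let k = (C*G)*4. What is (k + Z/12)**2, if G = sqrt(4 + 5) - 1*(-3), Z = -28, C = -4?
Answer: 87025/9 ≈ 9669.4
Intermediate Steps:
G = 6 (G = sqrt(9) + 3 = 3 + 3 = 6)
k = -96 (k = -4*6*4 = -24*4 = -96)
(k + Z/12)**2 = (-96 - 28/12)**2 = (-96 - 28*1/12)**2 = (-96 - 7/3)**2 = (-295/3)**2 = 87025/9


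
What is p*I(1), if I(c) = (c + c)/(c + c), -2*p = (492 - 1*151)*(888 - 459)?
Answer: -146289/2 ≈ -73145.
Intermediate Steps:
p = -146289/2 (p = -(492 - 1*151)*(888 - 459)/2 = -(492 - 151)*429/2 = -341*429/2 = -1/2*146289 = -146289/2 ≈ -73145.)
I(c) = 1 (I(c) = (2*c)/((2*c)) = (2*c)*(1/(2*c)) = 1)
p*I(1) = -146289/2*1 = -146289/2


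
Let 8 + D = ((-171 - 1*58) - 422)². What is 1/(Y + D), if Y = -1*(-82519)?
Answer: 1/506312 ≈ 1.9751e-6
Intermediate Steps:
D = 423793 (D = -8 + ((-171 - 1*58) - 422)² = -8 + ((-171 - 58) - 422)² = -8 + (-229 - 422)² = -8 + (-651)² = -8 + 423801 = 423793)
Y = 82519
1/(Y + D) = 1/(82519 + 423793) = 1/506312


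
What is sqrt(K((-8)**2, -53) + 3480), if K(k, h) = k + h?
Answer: sqrt(3491) ≈ 59.085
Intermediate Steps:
K(k, h) = h + k
sqrt(K((-8)**2, -53) + 3480) = sqrt((-53 + (-8)**2) + 3480) = sqrt((-53 + 64) + 3480) = sqrt(11 + 3480) = sqrt(3491)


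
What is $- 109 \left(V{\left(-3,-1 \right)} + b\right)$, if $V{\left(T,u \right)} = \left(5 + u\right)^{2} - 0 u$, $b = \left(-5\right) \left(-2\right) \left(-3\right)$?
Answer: $1526$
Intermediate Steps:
$b = -30$ ($b = 10 \left(-3\right) = -30$)
$V{\left(T,u \right)} = \left(5 + u\right)^{2}$ ($V{\left(T,u \right)} = \left(5 + u\right)^{2} - 0 = \left(5 + u\right)^{2} + 0 = \left(5 + u\right)^{2}$)
$- 109 \left(V{\left(-3,-1 \right)} + b\right) = - 109 \left(\left(5 - 1\right)^{2} - 30\right) = - 109 \left(4^{2} - 30\right) = - 109 \left(16 - 30\right) = \left(-109\right) \left(-14\right) = 1526$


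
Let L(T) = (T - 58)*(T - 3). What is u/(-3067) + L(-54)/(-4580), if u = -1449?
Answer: -3235827/3511715 ≈ -0.92144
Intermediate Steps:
L(T) = (-58 + T)*(-3 + T)
u/(-3067) + L(-54)/(-4580) = -1449/(-3067) + (174 + (-54)² - 61*(-54))/(-4580) = -1449*(-1/3067) + (174 + 2916 + 3294)*(-1/4580) = 1449/3067 + 6384*(-1/4580) = 1449/3067 - 1596/1145 = -3235827/3511715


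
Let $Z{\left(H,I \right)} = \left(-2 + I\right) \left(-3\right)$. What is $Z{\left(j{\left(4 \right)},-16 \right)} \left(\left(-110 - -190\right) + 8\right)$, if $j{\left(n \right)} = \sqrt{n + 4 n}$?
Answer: $4752$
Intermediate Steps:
$j{\left(n \right)} = \sqrt{5} \sqrt{n}$ ($j{\left(n \right)} = \sqrt{5 n} = \sqrt{5} \sqrt{n}$)
$Z{\left(H,I \right)} = 6 - 3 I$
$Z{\left(j{\left(4 \right)},-16 \right)} \left(\left(-110 - -190\right) + 8\right) = \left(6 - -48\right) \left(\left(-110 - -190\right) + 8\right) = \left(6 + 48\right) \left(\left(-110 + 190\right) + 8\right) = 54 \left(80 + 8\right) = 54 \cdot 88 = 4752$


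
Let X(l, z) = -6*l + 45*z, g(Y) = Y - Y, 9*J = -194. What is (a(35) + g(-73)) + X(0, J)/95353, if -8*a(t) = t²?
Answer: -116815185/762824 ≈ -153.14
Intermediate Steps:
J = -194/9 (J = (⅑)*(-194) = -194/9 ≈ -21.556)
g(Y) = 0
a(t) = -t²/8
(a(35) + g(-73)) + X(0, J)/95353 = (-⅛*35² + 0) + (-6*0 + 45*(-194/9))/95353 = (-⅛*1225 + 0) + (0 - 970)*(1/95353) = (-1225/8 + 0) - 970*1/95353 = -1225/8 - 970/95353 = -116815185/762824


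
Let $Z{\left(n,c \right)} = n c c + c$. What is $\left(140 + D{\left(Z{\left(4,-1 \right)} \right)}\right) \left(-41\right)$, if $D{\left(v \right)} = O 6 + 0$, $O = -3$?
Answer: $-5002$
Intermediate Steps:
$Z{\left(n,c \right)} = c + n c^{2}$ ($Z{\left(n,c \right)} = c n c + c = n c^{2} + c = c + n c^{2}$)
$D{\left(v \right)} = -18$ ($D{\left(v \right)} = \left(-3\right) 6 + 0 = -18 + 0 = -18$)
$\left(140 + D{\left(Z{\left(4,-1 \right)} \right)}\right) \left(-41\right) = \left(140 - 18\right) \left(-41\right) = 122 \left(-41\right) = -5002$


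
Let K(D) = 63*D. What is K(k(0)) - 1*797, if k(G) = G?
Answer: -797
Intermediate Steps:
K(k(0)) - 1*797 = 63*0 - 1*797 = 0 - 797 = -797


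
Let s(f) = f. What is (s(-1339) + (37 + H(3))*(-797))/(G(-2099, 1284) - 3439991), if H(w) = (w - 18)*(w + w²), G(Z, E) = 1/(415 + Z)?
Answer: -63224096/1930981615 ≈ -0.032742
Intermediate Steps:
H(w) = (-18 + w)*(w + w²)
(s(-1339) + (37 + H(3))*(-797))/(G(-2099, 1284) - 3439991) = (-1339 + (37 + 3*(-18 + 3² - 17*3))*(-797))/(1/(415 - 2099) - 3439991) = (-1339 + (37 + 3*(-18 + 9 - 51))*(-797))/(1/(-1684) - 3439991) = (-1339 + (37 + 3*(-60))*(-797))/(-1/1684 - 3439991) = (-1339 + (37 - 180)*(-797))/(-5792944845/1684) = (-1339 - 143*(-797))*(-1684/5792944845) = (-1339 + 113971)*(-1684/5792944845) = 112632*(-1684/5792944845) = -63224096/1930981615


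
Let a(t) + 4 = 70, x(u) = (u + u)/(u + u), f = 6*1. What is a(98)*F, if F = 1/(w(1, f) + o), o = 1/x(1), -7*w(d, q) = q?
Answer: 462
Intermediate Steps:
f = 6
x(u) = 1 (x(u) = (2*u)/((2*u)) = (2*u)*(1/(2*u)) = 1)
w(d, q) = -q/7
o = 1 (o = 1/1 = 1)
a(t) = 66 (a(t) = -4 + 70 = 66)
F = 7 (F = 1/(-⅐*6 + 1) = 1/(-6/7 + 1) = 1/(⅐) = 7)
a(98)*F = 66*7 = 462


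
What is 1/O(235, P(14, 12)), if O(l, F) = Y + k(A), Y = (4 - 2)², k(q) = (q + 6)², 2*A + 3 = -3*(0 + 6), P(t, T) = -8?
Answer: 4/97 ≈ 0.041237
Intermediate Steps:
A = -21/2 (A = -3/2 + (-3*(0 + 6))/2 = -3/2 + (-3*6)/2 = -3/2 + (½)*(-18) = -3/2 - 9 = -21/2 ≈ -10.500)
k(q) = (6 + q)²
Y = 4 (Y = 2² = 4)
O(l, F) = 97/4 (O(l, F) = 4 + (6 - 21/2)² = 4 + (-9/2)² = 4 + 81/4 = 97/4)
1/O(235, P(14, 12)) = 1/(97/4) = 4/97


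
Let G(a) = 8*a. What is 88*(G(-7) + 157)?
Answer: 8888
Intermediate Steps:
88*(G(-7) + 157) = 88*(8*(-7) + 157) = 88*(-56 + 157) = 88*101 = 8888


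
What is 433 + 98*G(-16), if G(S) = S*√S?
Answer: 433 - 6272*I ≈ 433.0 - 6272.0*I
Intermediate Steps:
G(S) = S^(3/2)
433 + 98*G(-16) = 433 + 98*(-16)^(3/2) = 433 + 98*(-64*I) = 433 - 6272*I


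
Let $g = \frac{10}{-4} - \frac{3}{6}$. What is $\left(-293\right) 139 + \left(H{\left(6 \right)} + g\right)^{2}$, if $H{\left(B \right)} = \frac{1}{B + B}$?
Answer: $- \frac{5863463}{144} \approx -40719.0$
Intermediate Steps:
$H{\left(B \right)} = \frac{1}{2 B}$
$g = -3$ ($g = 10 \left(- \frac{1}{4}\right) - \frac{1}{2} = - \frac{5}{2} - \frac{1}{2} = -3$)
$\left(-293\right) 139 + \left(H{\left(6 \right)} + g\right)^{2} = \left(-293\right) 139 + \left(\frac{1}{2 \cdot 6} - 3\right)^{2} = -40727 + \left(\frac{1}{2} \cdot \frac{1}{6} - 3\right)^{2} = -40727 + \left(\frac{1}{12} - 3\right)^{2} = -40727 + \left(- \frac{35}{12}\right)^{2} = -40727 + \frac{1225}{144} = - \frac{5863463}{144}$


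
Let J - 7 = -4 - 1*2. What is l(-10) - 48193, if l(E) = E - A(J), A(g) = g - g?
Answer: -48203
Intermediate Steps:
J = 1 (J = 7 + (-4 - 1*2) = 7 + (-4 - 2) = 7 - 6 = 1)
A(g) = 0
l(E) = E (l(E) = E - 1*0 = E + 0 = E)
l(-10) - 48193 = -10 - 48193 = -48203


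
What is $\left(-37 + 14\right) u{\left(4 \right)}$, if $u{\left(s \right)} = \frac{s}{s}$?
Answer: $-23$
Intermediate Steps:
$u{\left(s \right)} = 1$
$\left(-37 + 14\right) u{\left(4 \right)} = \left(-37 + 14\right) 1 = \left(-23\right) 1 = -23$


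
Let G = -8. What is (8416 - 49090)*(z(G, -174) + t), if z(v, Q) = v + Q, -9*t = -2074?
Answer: -5911288/3 ≈ -1.9704e+6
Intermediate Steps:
t = 2074/9 (t = -⅑*(-2074) = 2074/9 ≈ 230.44)
z(v, Q) = Q + v
(8416 - 49090)*(z(G, -174) + t) = (8416 - 49090)*((-174 - 8) + 2074/9) = -40674*(-182 + 2074/9) = -40674*436/9 = -5911288/3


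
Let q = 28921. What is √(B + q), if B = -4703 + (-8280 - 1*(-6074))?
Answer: 2*√5503 ≈ 148.36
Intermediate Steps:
B = -6909 (B = -4703 + (-8280 + 6074) = -4703 - 2206 = -6909)
√(B + q) = √(-6909 + 28921) = √22012 = 2*√5503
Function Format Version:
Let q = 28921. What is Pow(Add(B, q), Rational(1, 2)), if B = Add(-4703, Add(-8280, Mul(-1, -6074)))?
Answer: Mul(2, Pow(5503, Rational(1, 2))) ≈ 148.36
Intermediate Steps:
B = -6909 (B = Add(-4703, Add(-8280, 6074)) = Add(-4703, -2206) = -6909)
Pow(Add(B, q), Rational(1, 2)) = Pow(Add(-6909, 28921), Rational(1, 2)) = Pow(22012, Rational(1, 2)) = Mul(2, Pow(5503, Rational(1, 2)))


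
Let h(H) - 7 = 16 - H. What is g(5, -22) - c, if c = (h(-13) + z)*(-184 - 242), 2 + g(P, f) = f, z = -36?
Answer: -24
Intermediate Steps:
g(P, f) = -2 + f
h(H) = 23 - H (h(H) = 7 + (16 - H) = 23 - H)
c = 0 (c = ((23 - 1*(-13)) - 36)*(-184 - 242) = ((23 + 13) - 36)*(-426) = (36 - 36)*(-426) = 0*(-426) = 0)
g(5, -22) - c = (-2 - 22) - 1*0 = -24 + 0 = -24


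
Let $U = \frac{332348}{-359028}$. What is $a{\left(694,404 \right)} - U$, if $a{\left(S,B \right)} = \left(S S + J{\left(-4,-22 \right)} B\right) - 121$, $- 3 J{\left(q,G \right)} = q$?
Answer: $\frac{43267774046}{89757} \approx 4.8205 \cdot 10^{5}$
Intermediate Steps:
$U = - \frac{83087}{89757}$ ($U = 332348 \left(- \frac{1}{359028}\right) = - \frac{83087}{89757} \approx -0.92569$)
$J{\left(q,G \right)} = - \frac{q}{3}$
$a{\left(S,B \right)} = -121 + S^{2} + \frac{4 B}{3}$ ($a{\left(S,B \right)} = \left(S S + \left(- \frac{1}{3}\right) \left(-4\right) B\right) - 121 = \left(S^{2} + \frac{4 B}{3}\right) - 121 = -121 + S^{2} + \frac{4 B}{3}$)
$a{\left(694,404 \right)} - U = \left(-121 + 694^{2} + \frac{4}{3} \cdot 404\right) - - \frac{83087}{89757} = \left(-121 + 481636 + \frac{1616}{3}\right) + \frac{83087}{89757} = \frac{1446161}{3} + \frac{83087}{89757} = \frac{43267774046}{89757}$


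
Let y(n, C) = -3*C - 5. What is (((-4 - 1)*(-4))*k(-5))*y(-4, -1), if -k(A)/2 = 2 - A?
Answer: 560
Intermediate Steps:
k(A) = -4 + 2*A (k(A) = -2*(2 - A) = -4 + 2*A)
y(n, C) = -5 - 3*C
(((-4 - 1)*(-4))*k(-5))*y(-4, -1) = (((-4 - 1)*(-4))*(-4 + 2*(-5)))*(-5 - 3*(-1)) = ((-5*(-4))*(-4 - 10))*(-5 + 3) = (20*(-14))*(-2) = -280*(-2) = 560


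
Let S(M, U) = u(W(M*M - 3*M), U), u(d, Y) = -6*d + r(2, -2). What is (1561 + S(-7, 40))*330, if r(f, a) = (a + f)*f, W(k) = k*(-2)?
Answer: 792330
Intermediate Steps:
W(k) = -2*k
r(f, a) = f*(a + f)
u(d, Y) = -6*d (u(d, Y) = -6*d + 2*(-2 + 2) = -6*d + 2*0 = -6*d + 0 = -6*d)
S(M, U) = -36*M + 12*M**2 (S(M, U) = -(-12)*(M*M - 3*M) = -(-12)*(M**2 - 3*M) = -6*(-2*M**2 + 6*M) = -36*M + 12*M**2)
(1561 + S(-7, 40))*330 = (1561 + 12*(-7)*(-3 - 7))*330 = (1561 + 12*(-7)*(-10))*330 = (1561 + 840)*330 = 2401*330 = 792330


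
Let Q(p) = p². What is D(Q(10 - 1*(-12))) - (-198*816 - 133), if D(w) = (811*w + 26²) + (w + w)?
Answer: 555869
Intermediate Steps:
D(w) = 676 + 813*w (D(w) = (811*w + 676) + 2*w = (676 + 811*w) + 2*w = 676 + 813*w)
D(Q(10 - 1*(-12))) - (-198*816 - 133) = (676 + 813*(10 - 1*(-12))²) - (-198*816 - 133) = (676 + 813*(10 + 12)²) - (-161568 - 133) = (676 + 813*22²) - 1*(-161701) = (676 + 813*484) + 161701 = (676 + 393492) + 161701 = 394168 + 161701 = 555869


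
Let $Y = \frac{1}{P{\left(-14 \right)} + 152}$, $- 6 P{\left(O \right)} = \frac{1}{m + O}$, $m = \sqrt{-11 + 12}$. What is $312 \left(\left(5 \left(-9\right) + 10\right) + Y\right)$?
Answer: $- \frac{129454104}{11857} \approx -10918.0$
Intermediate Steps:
$m = 1$ ($m = \sqrt{1} = 1$)
$P{\left(O \right)} = - \frac{1}{6 \left(1 + O\right)}$
$Y = \frac{78}{11857}$ ($Y = \frac{1}{- \frac{1}{6 + 6 \left(-14\right)} + 152} = \frac{1}{- \frac{1}{6 - 84} + 152} = \frac{1}{- \frac{1}{-78} + 152} = \frac{1}{\left(-1\right) \left(- \frac{1}{78}\right) + 152} = \frac{1}{\frac{1}{78} + 152} = \frac{1}{\frac{11857}{78}} = \frac{78}{11857} \approx 0.0065784$)
$312 \left(\left(5 \left(-9\right) + 10\right) + Y\right) = 312 \left(\left(5 \left(-9\right) + 10\right) + \frac{78}{11857}\right) = 312 \left(\left(-45 + 10\right) + \frac{78}{11857}\right) = 312 \left(-35 + \frac{78}{11857}\right) = 312 \left(- \frac{414917}{11857}\right) = - \frac{129454104}{11857}$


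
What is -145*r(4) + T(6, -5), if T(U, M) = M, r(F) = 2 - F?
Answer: 285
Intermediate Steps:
-145*r(4) + T(6, -5) = -145*(2 - 1*4) - 5 = -145*(2 - 4) - 5 = -145*(-2) - 5 = 290 - 5 = 285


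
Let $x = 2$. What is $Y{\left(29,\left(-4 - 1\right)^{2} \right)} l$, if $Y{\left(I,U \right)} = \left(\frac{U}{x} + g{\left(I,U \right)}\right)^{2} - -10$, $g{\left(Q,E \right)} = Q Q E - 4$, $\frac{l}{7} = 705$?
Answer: $\frac{8733136530615}{4} \approx 2.1833 \cdot 10^{12}$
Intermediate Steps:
$l = 4935$ ($l = 7 \cdot 705 = 4935$)
$g{\left(Q,E \right)} = -4 + E Q^{2}$ ($g{\left(Q,E \right)} = Q^{2} E - 4 = E Q^{2} - 4 = -4 + E Q^{2}$)
$Y{\left(I,U \right)} = 10 + \left(-4 + \frac{U}{2} + U I^{2}\right)^{2}$ ($Y{\left(I,U \right)} = \left(\frac{U}{2} + \left(-4 + U I^{2}\right)\right)^{2} - -10 = \left(U \frac{1}{2} + \left(-4 + U I^{2}\right)\right)^{2} + 10 = \left(\frac{U}{2} + \left(-4 + U I^{2}\right)\right)^{2} + 10 = \left(-4 + \frac{U}{2} + U I^{2}\right)^{2} + 10 = 10 + \left(-4 + \frac{U}{2} + U I^{2}\right)^{2}$)
$Y{\left(29,\left(-4 - 1\right)^{2} \right)} l = \left(10 + \frac{\left(-8 + \left(-4 - 1\right)^{2} + 2 \left(-4 - 1\right)^{2} \cdot 29^{2}\right)^{2}}{4}\right) 4935 = \left(10 + \frac{\left(-8 + \left(-5\right)^{2} + 2 \left(-5\right)^{2} \cdot 841\right)^{2}}{4}\right) 4935 = \left(10 + \frac{\left(-8 + 25 + 2 \cdot 25 \cdot 841\right)^{2}}{4}\right) 4935 = \left(10 + \frac{\left(-8 + 25 + 42050\right)^{2}}{4}\right) 4935 = \left(10 + \frac{42067^{2}}{4}\right) 4935 = \left(10 + \frac{1}{4} \cdot 1769632489\right) 4935 = \left(10 + \frac{1769632489}{4}\right) 4935 = \frac{1769632529}{4} \cdot 4935 = \frac{8733136530615}{4}$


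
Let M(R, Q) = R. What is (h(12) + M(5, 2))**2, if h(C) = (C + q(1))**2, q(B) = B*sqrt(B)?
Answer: 30276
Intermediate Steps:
q(B) = B**(3/2)
h(C) = (1 + C)**2 (h(C) = (C + 1**(3/2))**2 = (C + 1)**2 = (1 + C)**2)
(h(12) + M(5, 2))**2 = ((1 + 12)**2 + 5)**2 = (13**2 + 5)**2 = (169 + 5)**2 = 174**2 = 30276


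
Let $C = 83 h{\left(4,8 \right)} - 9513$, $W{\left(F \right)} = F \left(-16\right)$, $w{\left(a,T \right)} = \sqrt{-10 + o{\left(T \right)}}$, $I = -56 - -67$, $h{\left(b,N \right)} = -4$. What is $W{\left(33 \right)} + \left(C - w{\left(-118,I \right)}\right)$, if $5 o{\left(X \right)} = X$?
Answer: $-10373 - \frac{i \sqrt{195}}{5} \approx -10373.0 - 2.7928 i$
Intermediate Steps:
$o{\left(X \right)} = \frac{X}{5}$
$I = 11$ ($I = -56 + 67 = 11$)
$w{\left(a,T \right)} = \sqrt{-10 + \frac{T}{5}}$
$W{\left(F \right)} = - 16 F$
$C = -9845$ ($C = 83 \left(-4\right) - 9513 = -332 - 9513 = -9845$)
$W{\left(33 \right)} + \left(C - w{\left(-118,I \right)}\right) = \left(-16\right) 33 - \left(9845 + \frac{\sqrt{-250 + 5 \cdot 11}}{5}\right) = -528 - \left(9845 + \frac{\sqrt{-250 + 55}}{5}\right) = -528 - \left(9845 + \frac{\sqrt{-195}}{5}\right) = -528 - \left(9845 + \frac{i \sqrt{195}}{5}\right) = -10373 - \frac{i \sqrt{195}}{5}$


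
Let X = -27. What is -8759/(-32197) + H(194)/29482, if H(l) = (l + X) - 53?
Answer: 130951648/474615977 ≈ 0.27591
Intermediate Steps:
H(l) = -80 + l (H(l) = (l - 27) - 53 = (-27 + l) - 53 = -80 + l)
-8759/(-32197) + H(194)/29482 = -8759/(-32197) + (-80 + 194)/29482 = -8759*(-1/32197) + 114*(1/29482) = 8759/32197 + 57/14741 = 130951648/474615977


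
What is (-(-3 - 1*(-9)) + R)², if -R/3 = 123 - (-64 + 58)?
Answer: 154449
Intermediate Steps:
R = -387 (R = -3*(123 - (-64 + 58)) = -3*(123 - 1*(-6)) = -3*(123 + 6) = -3*129 = -387)
(-(-3 - 1*(-9)) + R)² = (-(-3 - 1*(-9)) - 387)² = (-(-3 + 9) - 387)² = (-1*6 - 387)² = (-6 - 387)² = (-393)² = 154449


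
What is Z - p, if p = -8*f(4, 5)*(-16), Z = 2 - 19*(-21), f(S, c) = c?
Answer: -239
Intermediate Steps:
Z = 401 (Z = 2 + 399 = 401)
p = 640 (p = -8*5*(-16) = -40*(-16) = 640)
Z - p = 401 - 1*640 = 401 - 640 = -239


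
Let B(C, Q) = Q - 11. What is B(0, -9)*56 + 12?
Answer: -1108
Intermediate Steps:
B(C, Q) = -11 + Q
B(0, -9)*56 + 12 = (-11 - 9)*56 + 12 = -20*56 + 12 = -1120 + 12 = -1108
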